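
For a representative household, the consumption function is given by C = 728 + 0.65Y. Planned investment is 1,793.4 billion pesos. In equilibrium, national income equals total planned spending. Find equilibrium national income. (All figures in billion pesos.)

Y = 7204

Y = C + I = 728 + 0.65Y + 1793.4
Y − 0.65Y = 2521.4
0.35Y = 2521.4, so Y = 2521.4/0.35 = 7204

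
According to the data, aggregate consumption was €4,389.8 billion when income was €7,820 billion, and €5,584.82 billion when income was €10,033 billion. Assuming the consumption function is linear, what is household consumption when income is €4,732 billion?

C = 2722.28

MPC = (5584.82 − 4389.8)/(10033 − 7820) = 1195.02/2213 = 0.54
a = 4389.8 − 0.54(7820) = 4389.8 − 4222.8 = 167
C = 167 + 0.54(4732) = 167 + 2555.28 = 2722.28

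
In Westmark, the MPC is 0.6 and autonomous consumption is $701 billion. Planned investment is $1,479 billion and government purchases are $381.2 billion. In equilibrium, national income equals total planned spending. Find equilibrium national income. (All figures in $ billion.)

Y = C + I + G = 701 + 0.6Y + 1479 + 381.2
Y − 0.6Y = 2561.2
0.4Y = 2561.2, so Y = 2561.2/0.4 = 6403

Y = 6403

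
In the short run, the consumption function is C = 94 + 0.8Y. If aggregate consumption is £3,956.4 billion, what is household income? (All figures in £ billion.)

94 + 0.8Y = 3956.4
0.8Y = 3862.4, so Y = 3862.4/0.8 = 4828

Y = 4828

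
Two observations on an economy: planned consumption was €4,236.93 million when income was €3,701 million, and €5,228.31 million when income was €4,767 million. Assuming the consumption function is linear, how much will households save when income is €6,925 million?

MPC = (5228.31 − 4236.93)/(4767 − 3701) = 991.38/1066 = 0.93
a = 4236.93 − 0.93(3701) = 4236.93 − 3441.93 = 795
C = 795 + 0.93(6925) = 7235.25
S = 6925 − 7235.25 = -310.25

S = -310.25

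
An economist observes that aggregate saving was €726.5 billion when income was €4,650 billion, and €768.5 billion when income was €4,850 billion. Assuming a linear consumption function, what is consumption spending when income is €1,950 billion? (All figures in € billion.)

C = 1790.5

MPS = ΔS/ΔY = (768.5 − 726.5)/(4850 − 4650) = 42/200 = 0.21
MPC = 1 − MPS = 0.79
Autonomous saving = 726.5 − 0.21(4650) = -250, so a = 250
C = 250 + 0.79(1950) = 250 + 1540.5 = 1790.5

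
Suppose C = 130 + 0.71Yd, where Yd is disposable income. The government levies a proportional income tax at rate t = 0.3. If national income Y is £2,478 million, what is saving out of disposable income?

Yd = (1 − 0.3)(2478) = 0.7(2478) = 1734.6
C = 130 + 0.71(1734.6) = 130 + 1231.566 = 1361.566
S = Yd − C = 1734.6 − 1361.566 = 373.034

S = 373.034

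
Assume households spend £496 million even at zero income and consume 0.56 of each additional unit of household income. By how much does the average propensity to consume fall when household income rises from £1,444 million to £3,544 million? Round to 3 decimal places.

At Y = 1444: C = 496 + 0.56(1444) = 1304.64, APC = 1304.64/1444 = 0.9035
At Y = 3544: C = 2480.64, APC = 2480.64/3544 = 0.7000
Fall in APC = 0.9035 − 0.7000 = 0.2035 ≈ 0.204

ΔAPC = 0.204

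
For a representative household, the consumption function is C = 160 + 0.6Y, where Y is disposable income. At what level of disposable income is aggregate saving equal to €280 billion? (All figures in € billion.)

Y = 1100

S = Y − C = -160 + 0.4Y
-160 + 0.4Y = 280, so 0.4Y = 440 and Y = 1100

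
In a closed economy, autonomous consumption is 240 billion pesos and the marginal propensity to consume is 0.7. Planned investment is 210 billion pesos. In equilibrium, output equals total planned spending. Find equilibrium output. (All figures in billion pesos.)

Y = 1500

Y = C + I = 240 + 0.7Y + 210
Y − 0.7Y = 450
0.3Y = 450, so Y = 450/0.3 = 1500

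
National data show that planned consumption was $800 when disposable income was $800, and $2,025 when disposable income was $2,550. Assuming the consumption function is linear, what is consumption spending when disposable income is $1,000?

C = 940

MPC = (2025 − 800)/(2550 − 800) = 1225/1750 = 0.7
a = 800 − 0.7(800) = 800 − 560 = 240
C = 240 + 0.7(1000) = 240 + 700 = 940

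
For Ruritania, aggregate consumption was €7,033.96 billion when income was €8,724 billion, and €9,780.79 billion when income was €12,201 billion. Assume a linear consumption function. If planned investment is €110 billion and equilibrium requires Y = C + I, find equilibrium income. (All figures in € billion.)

MPC = (9780.79 − 7033.96)/(12201 − 8724) = 2746.83/3477 = 0.79
a = 7033.96 − 0.79(8724) = 142
Equilibrium: Y = 142 + 0.79Y + 110
0.21Y = 252, so Y = 252/0.21 = 1200

Y = 1200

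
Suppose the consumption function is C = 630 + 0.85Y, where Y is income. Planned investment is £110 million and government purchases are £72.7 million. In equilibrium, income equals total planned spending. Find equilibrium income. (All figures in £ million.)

Y = C + I + G = 630 + 0.85Y + 110 + 72.7
Y − 0.85Y = 812.7
0.15Y = 812.7, so Y = 812.7/0.15 = 5418

Y = 5418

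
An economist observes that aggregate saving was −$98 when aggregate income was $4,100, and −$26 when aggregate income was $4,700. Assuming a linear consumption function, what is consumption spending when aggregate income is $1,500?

C = 1910

MPS = ΔS/ΔY = (-26 − (-98))/(4700 − 4100) = 72/600 = 0.12
MPC = 1 − MPS = 0.88
Autonomous saving = -98 − 0.12(4100) = -590, so a = 590
C = 590 + 0.88(1500) = 590 + 1320 = 1910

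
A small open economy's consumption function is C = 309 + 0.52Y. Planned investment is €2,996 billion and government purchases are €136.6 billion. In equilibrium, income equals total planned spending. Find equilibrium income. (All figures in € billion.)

Y = C + I + G = 309 + 0.52Y + 2996 + 136.6
Y − 0.52Y = 3441.6
0.48Y = 3441.6, so Y = 3441.6/0.48 = 7170

Y = 7170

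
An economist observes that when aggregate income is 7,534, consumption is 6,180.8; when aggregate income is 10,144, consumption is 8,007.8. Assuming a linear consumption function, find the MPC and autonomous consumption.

MPC = 0.7; a = 907

MPC = ΔC/ΔY = (8007.8 − 6180.8)/(10144 − 7534) = 1827/2610 = 0.7
a = C − MPC·Y = 6180.8 − 0.7(7534) = 6180.8 − 5273.8 = 907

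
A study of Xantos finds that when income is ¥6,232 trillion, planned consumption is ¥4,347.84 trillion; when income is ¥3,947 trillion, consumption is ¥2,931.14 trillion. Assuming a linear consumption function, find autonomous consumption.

a = 484

MPC = ΔC/ΔY = (4347.84 − 2931.14)/(6232 − 3947) = 1416.7/2285 = 0.62
a = C − MPC·Y = 2931.14 − 0.62(3947) = 2931.14 − 2447.14 = 484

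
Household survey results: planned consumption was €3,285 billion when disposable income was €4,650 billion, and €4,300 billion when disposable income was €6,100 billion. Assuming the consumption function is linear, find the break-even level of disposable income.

Y = 100

MPC = (4300 − 3285)/(6100 − 4650) = 1015/1450 = 0.7
a = 3285 − 0.7(4650) = 3285 − 3255 = 30
Break-even: Y = a/(1−MPC) = 30/0.3 = 100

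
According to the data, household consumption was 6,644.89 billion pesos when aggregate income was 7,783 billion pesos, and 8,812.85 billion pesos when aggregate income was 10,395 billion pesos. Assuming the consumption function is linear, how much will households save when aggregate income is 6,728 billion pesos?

MPC = (8812.85 − 6644.89)/(10395 − 7783) = 2167.96/2612 = 0.83
a = 6644.89 − 0.83(7783) = 6644.89 − 6459.89 = 185
C = 185 + 0.83(6728) = 5769.24
S = 6728 − 5769.24 = 958.76

S = 958.76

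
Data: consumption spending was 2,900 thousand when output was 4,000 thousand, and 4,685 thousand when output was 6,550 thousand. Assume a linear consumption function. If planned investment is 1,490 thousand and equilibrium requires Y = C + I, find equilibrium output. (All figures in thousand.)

Y = 5300

MPC = (4685 − 2900)/(6550 − 4000) = 1785/2550 = 0.7
a = 2900 − 0.7(4000) = 100
Equilibrium: Y = 100 + 0.7Y + 1490
0.3Y = 1590, so Y = 1590/0.3 = 5300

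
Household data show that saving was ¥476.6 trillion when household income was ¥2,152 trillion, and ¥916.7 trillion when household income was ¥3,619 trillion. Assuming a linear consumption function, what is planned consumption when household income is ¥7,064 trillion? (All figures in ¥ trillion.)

C = 5113.8

MPS = ΔS/ΔY = (916.7 − 476.6)/(3619 − 2152) = 440.1/1467 = 0.3
MPC = 1 − MPS = 0.7
Autonomous saving = 476.6 − 0.3(2152) = -169, so a = 169
C = 169 + 0.7(7064) = 169 + 4944.8 = 5113.8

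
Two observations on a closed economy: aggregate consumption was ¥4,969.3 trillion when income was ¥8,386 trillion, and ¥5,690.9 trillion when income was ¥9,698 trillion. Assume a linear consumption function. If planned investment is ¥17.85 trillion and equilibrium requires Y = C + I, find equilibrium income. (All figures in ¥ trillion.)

MPC = (5690.9 − 4969.3)/(9698 − 8386) = 721.6/1312 = 0.55
a = 4969.3 − 0.55(8386) = 357
Equilibrium: Y = 357 + 0.55Y + 17.85
0.45Y = 374.85, so Y = 374.85/0.45 = 833

Y = 833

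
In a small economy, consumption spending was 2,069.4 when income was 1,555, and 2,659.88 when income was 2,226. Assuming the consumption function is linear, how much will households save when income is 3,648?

MPC = (2659.88 − 2069.4)/(2226 − 1555) = 590.48/671 = 0.88
a = 2069.4 − 0.88(1555) = 2069.4 − 1368.4 = 701
C = 701 + 0.88(3648) = 3911.24
S = 3648 − 3911.24 = -263.24

S = -263.24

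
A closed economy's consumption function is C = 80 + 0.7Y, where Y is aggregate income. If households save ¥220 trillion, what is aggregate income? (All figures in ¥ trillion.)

Y = 1000

S = Y − C = -80 + 0.3Y
-80 + 0.3Y = 220, so 0.3Y = 300 and Y = 1000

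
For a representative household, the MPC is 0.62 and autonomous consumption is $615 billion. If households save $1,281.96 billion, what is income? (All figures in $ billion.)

S = Y − C = -615 + 0.38Y
-615 + 0.38Y = 1281.96, so 0.38Y = 1896.96 and Y = 4992

Y = 4992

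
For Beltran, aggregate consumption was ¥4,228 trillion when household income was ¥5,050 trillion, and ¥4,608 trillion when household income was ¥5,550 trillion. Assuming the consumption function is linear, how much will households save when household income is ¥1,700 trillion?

MPC = (4608 − 4228)/(5550 − 5050) = 380/500 = 0.76
a = 4228 − 0.76(5050) = 4228 − 3838 = 390
C = 390 + 0.76(1700) = 1682
S = 1700 − 1682 = 18

S = 18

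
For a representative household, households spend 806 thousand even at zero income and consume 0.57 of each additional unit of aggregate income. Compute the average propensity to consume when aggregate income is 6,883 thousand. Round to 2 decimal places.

APC = 0.69

C = 806 + 0.57(6883) = 4729.31
APC = C/Y = 4729.31/6883 = 0.69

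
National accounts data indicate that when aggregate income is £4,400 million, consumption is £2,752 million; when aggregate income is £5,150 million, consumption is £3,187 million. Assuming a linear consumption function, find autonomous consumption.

a = 200

MPC = ΔC/ΔY = (3187 − 2752)/(5150 − 4400) = 435/750 = 0.58
a = C − MPC·Y = 2752 − 0.58(4400) = 2752 − 2552 = 200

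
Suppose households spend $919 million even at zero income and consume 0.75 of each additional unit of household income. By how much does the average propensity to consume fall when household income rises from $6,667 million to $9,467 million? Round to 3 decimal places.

At Y = 6667: C = 919 + 0.75(6667) = 5919.25, APC = 5919.25/6667 = 0.8878
At Y = 9467: C = 8019.25, APC = 8019.25/9467 = 0.8471
Fall in APC = 0.8878 − 0.8471 = 0.0407 ≈ 0.041

ΔAPC = 0.041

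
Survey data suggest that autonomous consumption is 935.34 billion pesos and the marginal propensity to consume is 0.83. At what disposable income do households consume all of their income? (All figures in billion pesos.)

Y = 5502

At break-even, C = Y: 935.34 + 0.83Y = Y
0.17Y = 935.34, so Y = 935.34/0.17 = 5502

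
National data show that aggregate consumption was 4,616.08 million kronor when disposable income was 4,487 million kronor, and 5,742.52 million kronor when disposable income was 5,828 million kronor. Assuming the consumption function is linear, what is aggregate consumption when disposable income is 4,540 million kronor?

C = 4660.6

MPC = (5742.52 − 4616.08)/(5828 − 4487) = 1126.44/1341 = 0.84
a = 4616.08 − 0.84(4487) = 4616.08 − 3769.08 = 847
C = 847 + 0.84(4540) = 847 + 3813.6 = 4660.6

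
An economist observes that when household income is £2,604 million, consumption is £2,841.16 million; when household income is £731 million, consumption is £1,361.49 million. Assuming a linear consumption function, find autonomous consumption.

MPC = ΔC/ΔY = (2841.16 − 1361.49)/(2604 − 731) = 1479.67/1873 = 0.79
a = C − MPC·Y = 1361.49 − 0.79(731) = 1361.49 − 577.49 = 784

a = 784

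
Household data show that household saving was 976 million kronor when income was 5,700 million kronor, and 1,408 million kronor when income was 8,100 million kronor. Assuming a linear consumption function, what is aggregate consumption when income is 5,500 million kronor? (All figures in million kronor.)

MPS = ΔS/ΔY = (1408 − 976)/(8100 − 5700) = 432/2400 = 0.18
MPC = 1 − MPS = 0.82
Autonomous saving = 976 − 0.18(5700) = -50, so a = 50
C = 50 + 0.82(5500) = 50 + 4510 = 4560

C = 4560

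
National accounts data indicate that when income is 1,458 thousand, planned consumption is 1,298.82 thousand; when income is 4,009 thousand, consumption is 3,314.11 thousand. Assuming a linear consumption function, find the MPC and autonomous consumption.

MPC = ΔC/ΔY = (3314.11 − 1298.82)/(4009 − 1458) = 2015.29/2551 = 0.79
a = C − MPC·Y = 1298.82 − 0.79(1458) = 1298.82 − 1151.82 = 147

MPC = 0.79; a = 147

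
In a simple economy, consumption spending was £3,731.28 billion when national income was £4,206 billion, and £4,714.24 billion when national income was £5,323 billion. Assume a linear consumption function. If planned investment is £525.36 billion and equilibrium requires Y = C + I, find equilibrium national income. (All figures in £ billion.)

MPC = (4714.24 − 3731.28)/(5323 − 4206) = 982.96/1117 = 0.88
a = 3731.28 − 0.88(4206) = 30
Equilibrium: Y = 30 + 0.88Y + 525.36
0.12Y = 555.36, so Y = 555.36/0.12 = 4628

Y = 4628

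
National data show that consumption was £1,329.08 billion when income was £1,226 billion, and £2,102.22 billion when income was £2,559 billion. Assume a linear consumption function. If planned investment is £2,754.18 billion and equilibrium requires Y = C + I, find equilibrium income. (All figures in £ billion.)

MPC = (2102.22 − 1329.08)/(2559 − 1226) = 773.14/1333 = 0.58
a = 1329.08 − 0.58(1226) = 618
Equilibrium: Y = 618 + 0.58Y + 2754.18
0.42Y = 3372.18, so Y = 3372.18/0.42 = 8029

Y = 8029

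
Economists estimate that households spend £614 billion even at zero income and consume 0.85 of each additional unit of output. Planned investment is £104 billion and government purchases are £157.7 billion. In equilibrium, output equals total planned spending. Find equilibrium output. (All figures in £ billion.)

Y = C + I + G = 614 + 0.85Y + 104 + 157.7
Y − 0.85Y = 875.7
0.15Y = 875.7, so Y = 875.7/0.15 = 5838

Y = 5838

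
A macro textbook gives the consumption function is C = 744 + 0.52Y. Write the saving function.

S = -744 + 0.48Y

S = Y − C = Y − (744 + 0.52Y) = -744 + (1 − 0.52)Y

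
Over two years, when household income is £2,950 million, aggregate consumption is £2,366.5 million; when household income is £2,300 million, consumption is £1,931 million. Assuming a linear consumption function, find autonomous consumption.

a = 390

MPC = ΔC/ΔY = (2366.5 − 1931)/(2950 − 2300) = 435.5/650 = 0.67
a = C − MPC·Y = 1931 − 0.67(2300) = 1931 − 1541 = 390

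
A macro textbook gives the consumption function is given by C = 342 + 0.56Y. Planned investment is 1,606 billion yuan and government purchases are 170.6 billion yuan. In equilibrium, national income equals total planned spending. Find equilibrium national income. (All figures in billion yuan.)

Y = C + I + G = 342 + 0.56Y + 1606 + 170.6
Y − 0.56Y = 2118.6
0.44Y = 2118.6, so Y = 2118.6/0.44 = 4815

Y = 4815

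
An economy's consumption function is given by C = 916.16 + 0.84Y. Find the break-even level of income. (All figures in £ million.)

Y = 5726

At break-even, C = Y: 916.16 + 0.84Y = Y
0.16Y = 916.16, so Y = 916.16/0.16 = 5726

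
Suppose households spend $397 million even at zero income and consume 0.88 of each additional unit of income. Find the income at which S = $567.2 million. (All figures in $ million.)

Y = 8035

S = Y − C = -397 + 0.12Y
-397 + 0.12Y = 567.2, so 0.12Y = 964.2 and Y = 8035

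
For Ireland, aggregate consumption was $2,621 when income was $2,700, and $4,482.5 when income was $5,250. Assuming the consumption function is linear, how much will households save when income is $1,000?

MPC = (4482.5 − 2621)/(5250 − 2700) = 1861.5/2550 = 0.73
a = 2621 − 0.73(2700) = 2621 − 1971 = 650
C = 650 + 0.73(1000) = 1380
S = 1000 − 1380 = -380

S = -380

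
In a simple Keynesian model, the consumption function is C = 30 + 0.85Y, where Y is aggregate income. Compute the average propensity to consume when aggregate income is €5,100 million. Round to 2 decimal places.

APC = 0.86

C = 30 + 0.85(5100) = 4365
APC = C/Y = 4365/5100 = 0.86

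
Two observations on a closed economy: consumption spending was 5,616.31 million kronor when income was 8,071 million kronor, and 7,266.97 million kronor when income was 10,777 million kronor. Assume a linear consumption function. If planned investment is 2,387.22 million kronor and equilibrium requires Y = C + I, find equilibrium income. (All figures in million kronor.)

Y = 7898

MPC = (7266.97 − 5616.31)/(10777 − 8071) = 1650.66/2706 = 0.61
a = 5616.31 − 0.61(8071) = 693
Equilibrium: Y = 693 + 0.61Y + 2387.22
0.39Y = 3080.22, so Y = 3080.22/0.39 = 7898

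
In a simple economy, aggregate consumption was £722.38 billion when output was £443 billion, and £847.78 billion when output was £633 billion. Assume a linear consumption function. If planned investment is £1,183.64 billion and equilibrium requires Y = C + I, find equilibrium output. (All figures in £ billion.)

Y = 4746

MPC = (847.78 − 722.38)/(633 − 443) = 125.4/190 = 0.66
a = 722.38 − 0.66(443) = 430
Equilibrium: Y = 430 + 0.66Y + 1183.64
0.34Y = 1613.64, so Y = 1613.64/0.34 = 4746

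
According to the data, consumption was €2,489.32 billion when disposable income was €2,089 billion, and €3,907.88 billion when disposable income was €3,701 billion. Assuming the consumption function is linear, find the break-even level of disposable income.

MPC = (3907.88 − 2489.32)/(3701 − 2089) = 1418.56/1612 = 0.88
a = 2489.32 − 0.88(2089) = 2489.32 − 1838.32 = 651
Break-even: Y = a/(1−MPC) = 651/0.12 = 5425

Y = 5425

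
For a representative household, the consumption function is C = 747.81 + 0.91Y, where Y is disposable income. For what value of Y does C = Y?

Y = 8309

At break-even, C = Y: 747.81 + 0.91Y = Y
0.09Y = 747.81, so Y = 747.81/0.09 = 8309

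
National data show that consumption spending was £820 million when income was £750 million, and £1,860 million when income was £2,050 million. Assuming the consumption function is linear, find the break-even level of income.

MPC = (1860 − 820)/(2050 − 750) = 1040/1300 = 0.8
a = 820 − 0.8(750) = 820 − 600 = 220
Break-even: Y = a/(1−MPC) = 220/0.2 = 1100

Y = 1100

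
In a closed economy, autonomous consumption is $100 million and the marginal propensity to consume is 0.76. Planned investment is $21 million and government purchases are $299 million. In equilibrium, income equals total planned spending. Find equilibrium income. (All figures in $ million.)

Y = 1750

Y = C + I + G = 100 + 0.76Y + 21 + 299
Y − 0.76Y = 420
0.24Y = 420, so Y = 420/0.24 = 1750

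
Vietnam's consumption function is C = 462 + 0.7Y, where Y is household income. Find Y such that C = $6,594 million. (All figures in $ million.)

Y = 8760

462 + 0.7Y = 6594
0.7Y = 6132, so Y = 6132/0.7 = 8760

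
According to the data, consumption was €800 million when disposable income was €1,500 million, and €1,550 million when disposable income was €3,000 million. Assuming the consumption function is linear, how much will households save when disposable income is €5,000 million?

MPC = (1550 − 800)/(3000 − 1500) = 750/1500 = 0.5
a = 800 − 0.5(1500) = 800 − 750 = 50
C = 50 + 0.5(5000) = 2550
S = 5000 − 2550 = 2450

S = 2450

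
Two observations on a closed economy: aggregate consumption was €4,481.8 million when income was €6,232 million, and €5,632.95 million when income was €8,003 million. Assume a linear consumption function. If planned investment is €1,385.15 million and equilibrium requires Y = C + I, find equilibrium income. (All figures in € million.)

Y = 5189

MPC = (5632.95 − 4481.8)/(8003 − 6232) = 1151.15/1771 = 0.65
a = 4481.8 − 0.65(6232) = 431
Equilibrium: Y = 431 + 0.65Y + 1385.15
0.35Y = 1816.15, so Y = 1816.15/0.35 = 5189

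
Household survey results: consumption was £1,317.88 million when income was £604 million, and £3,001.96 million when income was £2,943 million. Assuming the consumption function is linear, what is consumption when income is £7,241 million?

MPC = (3001.96 − 1317.88)/(2943 − 604) = 1684.08/2339 = 0.72
a = 1317.88 − 0.72(604) = 1317.88 − 434.88 = 883
C = 883 + 0.72(7241) = 883 + 5213.52 = 6096.52

C = 6096.52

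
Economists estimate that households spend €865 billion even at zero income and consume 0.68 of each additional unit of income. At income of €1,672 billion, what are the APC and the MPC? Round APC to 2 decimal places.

APC = 1.20; MPC = 0.68

MPC = 0.68 (the slope of the consumption function)
C = 865 + 0.68(1672) = 2001.96, so APC = 2001.96/1672 = 1.20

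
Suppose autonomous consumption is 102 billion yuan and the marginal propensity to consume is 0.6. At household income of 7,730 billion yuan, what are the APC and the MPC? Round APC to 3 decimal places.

MPC = 0.6 (the slope of the consumption function)
C = 102 + 0.6(7730) = 4740, so APC = 4740/7730 = 0.613

APC = 0.613; MPC = 0.6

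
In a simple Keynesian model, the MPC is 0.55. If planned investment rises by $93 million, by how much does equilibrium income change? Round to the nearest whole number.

ΔY ≈ 207

The multiplier is 1/(1 − MPC) = 1/0.45.
ΔY = 93/0.45 = 206.67 ≈ 207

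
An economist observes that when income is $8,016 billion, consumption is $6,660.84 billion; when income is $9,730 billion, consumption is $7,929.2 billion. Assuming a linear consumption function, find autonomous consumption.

MPC = ΔC/ΔY = (7929.2 − 6660.84)/(9730 − 8016) = 1268.36/1714 = 0.74
a = C − MPC·Y = 6660.84 − 0.74(8016) = 6660.84 − 5931.84 = 729

a = 729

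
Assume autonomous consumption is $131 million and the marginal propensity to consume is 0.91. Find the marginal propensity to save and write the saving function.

MPS = 1 − MPC = 1 − 0.91 = 0.09
S = Y − C = -131 + 0.09Y

MPS = 0.09; S = -131 + 0.09Y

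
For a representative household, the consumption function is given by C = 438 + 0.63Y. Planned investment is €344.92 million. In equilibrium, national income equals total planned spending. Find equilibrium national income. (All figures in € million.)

Y = C + I = 438 + 0.63Y + 344.92
Y − 0.63Y = 782.92
0.37Y = 782.92, so Y = 782.92/0.37 = 2116

Y = 2116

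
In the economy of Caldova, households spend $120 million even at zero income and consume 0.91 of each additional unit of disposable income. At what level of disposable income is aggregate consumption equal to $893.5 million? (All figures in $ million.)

Y = 850

120 + 0.91Y = 893.5
0.91Y = 773.5, so Y = 773.5/0.91 = 850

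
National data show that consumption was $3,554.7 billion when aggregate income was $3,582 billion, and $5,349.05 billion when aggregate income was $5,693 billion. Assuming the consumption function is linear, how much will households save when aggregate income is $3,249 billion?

S = -22.65

MPC = (5349.05 − 3554.7)/(5693 − 3582) = 1794.35/2111 = 0.85
a = 3554.7 − 0.85(3582) = 3554.7 − 3044.7 = 510
C = 510 + 0.85(3249) = 3271.65
S = 3249 − 3271.65 = -22.65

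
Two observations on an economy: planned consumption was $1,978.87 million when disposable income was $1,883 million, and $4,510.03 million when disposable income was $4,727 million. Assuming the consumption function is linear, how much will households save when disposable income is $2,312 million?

MPC = (4510.03 − 1978.87)/(4727 − 1883) = 2531.16/2844 = 0.89
a = 1978.87 − 0.89(1883) = 1978.87 − 1675.87 = 303
C = 303 + 0.89(2312) = 2360.68
S = 2312 − 2360.68 = -48.68

S = -48.68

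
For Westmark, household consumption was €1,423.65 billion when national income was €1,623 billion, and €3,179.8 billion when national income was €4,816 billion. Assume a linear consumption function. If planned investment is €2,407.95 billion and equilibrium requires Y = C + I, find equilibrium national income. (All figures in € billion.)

Y = 6531

MPC = (3179.8 − 1423.65)/(4816 − 1623) = 1756.15/3193 = 0.55
a = 1423.65 − 0.55(1623) = 531
Equilibrium: Y = 531 + 0.55Y + 2407.95
0.45Y = 2938.95, so Y = 2938.95/0.45 = 6531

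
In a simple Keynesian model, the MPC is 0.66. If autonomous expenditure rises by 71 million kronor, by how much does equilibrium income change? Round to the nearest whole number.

ΔY ≈ 209

The multiplier is 1/(1 − MPC) = 1/0.34.
ΔY = 71/0.34 = 208.82 ≈ 209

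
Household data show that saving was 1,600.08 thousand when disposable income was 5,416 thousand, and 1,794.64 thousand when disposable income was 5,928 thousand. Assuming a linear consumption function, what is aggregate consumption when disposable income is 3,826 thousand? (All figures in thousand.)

MPS = ΔS/ΔY = (1794.64 − 1600.08)/(5928 − 5416) = 194.56/512 = 0.38
MPC = 1 − MPS = 0.62
Autonomous saving = 1600.08 − 0.38(5416) = -458, so a = 458
C = 458 + 0.62(3826) = 458 + 2372.12 = 2830.12

C = 2830.12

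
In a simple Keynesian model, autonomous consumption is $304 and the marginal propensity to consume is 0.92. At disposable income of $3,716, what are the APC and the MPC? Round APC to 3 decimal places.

MPC = 0.92 (the slope of the consumption function)
C = 304 + 0.92(3716) = 3722.72, so APC = 3722.72/3716 = 1.002

APC = 1.002; MPC = 0.92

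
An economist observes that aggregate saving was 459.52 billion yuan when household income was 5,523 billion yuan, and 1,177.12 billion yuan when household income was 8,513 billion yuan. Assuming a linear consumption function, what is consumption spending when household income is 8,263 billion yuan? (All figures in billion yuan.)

C = 7145.88

MPS = ΔS/ΔY = (1177.12 − 459.52)/(8513 − 5523) = 717.6/2990 = 0.24
MPC = 1 − MPS = 0.76
Autonomous saving = 459.52 − 0.24(5523) = -866, so a = 866
C = 866 + 0.76(8263) = 866 + 6279.88 = 7145.88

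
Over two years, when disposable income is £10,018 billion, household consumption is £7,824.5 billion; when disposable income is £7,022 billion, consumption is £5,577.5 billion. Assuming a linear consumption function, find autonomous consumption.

a = 311

MPC = ΔC/ΔY = (7824.5 − 5577.5)/(10018 − 7022) = 2247/2996 = 0.75
a = C − MPC·Y = 5577.5 − 0.75(7022) = 5577.5 − 5266.5 = 311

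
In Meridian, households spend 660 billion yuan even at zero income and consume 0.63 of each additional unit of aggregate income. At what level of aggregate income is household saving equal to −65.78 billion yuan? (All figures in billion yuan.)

S = Y − C = -660 + 0.37Y
-660 + 0.37Y = -65.78, so 0.37Y = 594.22 and Y = 1606

Y = 1606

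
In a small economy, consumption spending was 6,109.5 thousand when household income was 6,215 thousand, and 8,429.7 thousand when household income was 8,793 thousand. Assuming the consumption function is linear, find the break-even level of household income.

MPC = (8429.7 − 6109.5)/(8793 − 6215) = 2320.2/2578 = 0.9
a = 6109.5 − 0.9(6215) = 6109.5 − 5593.5 = 516
Break-even: Y = a/(1−MPC) = 516/0.1 = 5160

Y = 5160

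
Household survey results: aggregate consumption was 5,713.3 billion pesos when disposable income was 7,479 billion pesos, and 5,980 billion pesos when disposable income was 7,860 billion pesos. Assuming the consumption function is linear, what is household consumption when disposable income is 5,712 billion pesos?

C = 4476.4

MPC = (5980 − 5713.3)/(7860 − 7479) = 266.7/381 = 0.7
a = 5713.3 − 0.7(7479) = 5713.3 − 5235.3 = 478
C = 478 + 0.7(5712) = 478 + 3998.4 = 4476.4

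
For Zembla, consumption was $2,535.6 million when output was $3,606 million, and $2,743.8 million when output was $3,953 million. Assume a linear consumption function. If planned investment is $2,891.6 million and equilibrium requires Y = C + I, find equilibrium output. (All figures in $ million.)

MPC = (2743.8 − 2535.6)/(3953 − 3606) = 208.2/347 = 0.6
a = 2535.6 − 0.6(3606) = 372
Equilibrium: Y = 372 + 0.6Y + 2891.6
0.4Y = 3263.6, so Y = 3263.6/0.4 = 8159

Y = 8159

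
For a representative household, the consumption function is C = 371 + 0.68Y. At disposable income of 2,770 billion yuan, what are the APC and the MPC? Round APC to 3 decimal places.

APC = 0.814; MPC = 0.68

MPC = 0.68 (the slope of the consumption function)
C = 371 + 0.68(2770) = 2254.6, so APC = 2254.6/2770 = 0.814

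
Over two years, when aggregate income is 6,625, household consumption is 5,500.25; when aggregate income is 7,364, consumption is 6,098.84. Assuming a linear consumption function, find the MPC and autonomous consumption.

MPC = 0.81; a = 134

MPC = ΔC/ΔY = (6098.84 − 5500.25)/(7364 − 6625) = 598.59/739 = 0.81
a = C − MPC·Y = 5500.25 − 0.81(6625) = 5500.25 − 5366.25 = 134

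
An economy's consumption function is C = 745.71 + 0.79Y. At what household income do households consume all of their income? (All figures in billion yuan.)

At break-even, C = Y: 745.71 + 0.79Y = Y
0.21Y = 745.71, so Y = 745.71/0.21 = 3551

Y = 3551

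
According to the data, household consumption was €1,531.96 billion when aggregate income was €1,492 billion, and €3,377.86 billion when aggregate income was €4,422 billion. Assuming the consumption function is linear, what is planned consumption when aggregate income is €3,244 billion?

C = 2635.72

MPC = (3377.86 − 1531.96)/(4422 − 1492) = 1845.9/2930 = 0.63
a = 1531.96 − 0.63(1492) = 1531.96 − 939.96 = 592
C = 592 + 0.63(3244) = 592 + 2043.72 = 2635.72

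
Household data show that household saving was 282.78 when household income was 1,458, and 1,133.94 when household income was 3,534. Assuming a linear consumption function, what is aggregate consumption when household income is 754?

C = 759.86

MPS = ΔS/ΔY = (1133.94 − 282.78)/(3534 − 1458) = 851.16/2076 = 0.41
MPC = 1 − MPS = 0.59
Autonomous saving = 282.78 − 0.41(1458) = -315, so a = 315
C = 315 + 0.59(754) = 315 + 444.86 = 759.86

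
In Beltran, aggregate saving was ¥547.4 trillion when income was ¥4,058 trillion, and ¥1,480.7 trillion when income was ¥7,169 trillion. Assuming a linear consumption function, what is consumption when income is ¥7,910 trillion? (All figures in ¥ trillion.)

C = 6207

MPS = ΔS/ΔY = (1480.7 − 547.4)/(7169 − 4058) = 933.3/3111 = 0.3
MPC = 1 − MPS = 0.7
Autonomous saving = 547.4 − 0.3(4058) = -670, so a = 670
C = 670 + 0.7(7910) = 670 + 5537 = 6207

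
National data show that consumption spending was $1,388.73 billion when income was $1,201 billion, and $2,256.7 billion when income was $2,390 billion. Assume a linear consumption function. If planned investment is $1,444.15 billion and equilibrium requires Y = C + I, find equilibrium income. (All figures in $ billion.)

Y = 7245

MPC = (2256.7 − 1388.73)/(2390 − 1201) = 867.97/1189 = 0.73
a = 1388.73 − 0.73(1201) = 512
Equilibrium: Y = 512 + 0.73Y + 1444.15
0.27Y = 1956.15, so Y = 1956.15/0.27 = 7245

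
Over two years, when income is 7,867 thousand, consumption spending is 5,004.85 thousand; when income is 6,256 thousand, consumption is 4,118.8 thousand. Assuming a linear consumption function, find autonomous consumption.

MPC = ΔC/ΔY = (5004.85 − 4118.8)/(7867 − 6256) = 886.05/1611 = 0.55
a = C − MPC·Y = 4118.8 − 0.55(6256) = 4118.8 − 3440.8 = 678

a = 678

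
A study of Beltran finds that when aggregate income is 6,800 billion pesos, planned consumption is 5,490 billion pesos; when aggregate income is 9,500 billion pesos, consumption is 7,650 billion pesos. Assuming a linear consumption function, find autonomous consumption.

a = 50

MPC = ΔC/ΔY = (7650 − 5490)/(9500 − 6800) = 2160/2700 = 0.8
a = C − MPC·Y = 5490 − 0.8(6800) = 5490 − 5440 = 50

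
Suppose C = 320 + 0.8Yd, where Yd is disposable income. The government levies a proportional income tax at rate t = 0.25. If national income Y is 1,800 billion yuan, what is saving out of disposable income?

Yd = (1 − 0.25)(1800) = 0.75(1800) = 1350
C = 320 + 0.8(1350) = 320 + 1080 = 1400
S = Yd − C = 1350 − 1400 = -50

S = -50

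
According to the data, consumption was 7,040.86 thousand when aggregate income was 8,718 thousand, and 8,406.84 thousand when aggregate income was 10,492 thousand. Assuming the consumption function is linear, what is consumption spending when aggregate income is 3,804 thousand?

C = 3257.08

MPC = (8406.84 − 7040.86)/(10492 − 8718) = 1365.98/1774 = 0.77
a = 7040.86 − 0.77(8718) = 7040.86 − 6712.86 = 328
C = 328 + 0.77(3804) = 328 + 2929.08 = 3257.08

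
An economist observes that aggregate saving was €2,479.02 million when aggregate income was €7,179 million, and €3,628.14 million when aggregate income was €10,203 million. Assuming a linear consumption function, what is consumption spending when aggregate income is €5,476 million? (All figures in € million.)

C = 3644.12

MPS = ΔS/ΔY = (3628.14 − 2479.02)/(10203 − 7179) = 1149.12/3024 = 0.38
MPC = 1 − MPS = 0.62
Autonomous saving = 2479.02 − 0.38(7179) = -249, so a = 249
C = 249 + 0.62(5476) = 249 + 3395.12 = 3644.12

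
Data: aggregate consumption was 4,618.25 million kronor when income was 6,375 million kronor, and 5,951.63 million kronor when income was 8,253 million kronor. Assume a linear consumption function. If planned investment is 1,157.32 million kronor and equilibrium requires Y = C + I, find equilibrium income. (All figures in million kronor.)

Y = 4308

MPC = (5951.63 − 4618.25)/(8253 − 6375) = 1333.38/1878 = 0.71
a = 4618.25 − 0.71(6375) = 92
Equilibrium: Y = 92 + 0.71Y + 1157.32
0.29Y = 1249.32, so Y = 1249.32/0.29 = 4308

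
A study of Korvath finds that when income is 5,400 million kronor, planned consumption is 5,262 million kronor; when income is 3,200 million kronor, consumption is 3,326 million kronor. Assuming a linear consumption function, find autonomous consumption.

MPC = ΔC/ΔY = (5262 − 3326)/(5400 − 3200) = 1936/2200 = 0.88
a = C − MPC·Y = 3326 − 0.88(3200) = 3326 − 2816 = 510

a = 510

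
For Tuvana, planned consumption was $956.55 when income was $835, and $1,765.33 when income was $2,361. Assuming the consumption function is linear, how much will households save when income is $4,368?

MPC = (1765.33 − 956.55)/(2361 − 835) = 808.78/1526 = 0.53
a = 956.55 − 0.53(835) = 956.55 − 442.55 = 514
C = 514 + 0.53(4368) = 2829.04
S = 4368 − 2829.04 = 1538.96

S = 1538.96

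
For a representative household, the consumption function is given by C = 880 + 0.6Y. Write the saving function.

S = Y − C = Y − (880 + 0.6Y) = -880 + (1 − 0.6)Y

S = -880 + 0.4Y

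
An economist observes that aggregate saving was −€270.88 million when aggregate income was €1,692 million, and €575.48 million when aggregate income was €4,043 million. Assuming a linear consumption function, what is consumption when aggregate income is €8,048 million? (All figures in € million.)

C = 6030.72

MPS = ΔS/ΔY = (575.48 − (-270.88))/(4043 − 1692) = 846.36/2351 = 0.36
MPC = 1 − MPS = 0.64
Autonomous saving = -270.88 − 0.36(1692) = -880, so a = 880
C = 880 + 0.64(8048) = 880 + 5150.72 = 6030.72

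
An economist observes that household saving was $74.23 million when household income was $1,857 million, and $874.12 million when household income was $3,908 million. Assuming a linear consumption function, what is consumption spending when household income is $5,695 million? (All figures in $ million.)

MPS = ΔS/ΔY = (874.12 − 74.23)/(3908 − 1857) = 799.89/2051 = 0.39
MPC = 1 − MPS = 0.61
Autonomous saving = 74.23 − 0.39(1857) = -650, so a = 650
C = 650 + 0.61(5695) = 650 + 3473.95 = 4123.95

C = 4123.95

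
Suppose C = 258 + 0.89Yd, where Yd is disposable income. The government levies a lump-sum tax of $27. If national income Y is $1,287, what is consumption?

C = 1379.4

Yd = Y − T = 1287 − 27 = 1260
C = 258 + 0.89(1260) = 258 + 1121.4 = 1379.4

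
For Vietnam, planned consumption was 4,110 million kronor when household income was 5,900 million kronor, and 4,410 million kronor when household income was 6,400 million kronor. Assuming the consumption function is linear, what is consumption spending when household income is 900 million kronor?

C = 1110

MPC = (4410 − 4110)/(6400 − 5900) = 300/500 = 0.6
a = 4110 − 0.6(5900) = 4110 − 3540 = 570
C = 570 + 0.6(900) = 570 + 540 = 1110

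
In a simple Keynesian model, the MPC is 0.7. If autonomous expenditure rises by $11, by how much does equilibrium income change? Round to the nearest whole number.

The multiplier is 1/(1 − MPC) = 1/0.3.
ΔY = 11/0.3 = 36.67 ≈ 37

ΔY ≈ 37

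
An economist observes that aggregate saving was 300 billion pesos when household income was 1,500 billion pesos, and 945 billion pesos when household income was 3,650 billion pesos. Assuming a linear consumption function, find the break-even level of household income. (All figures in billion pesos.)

Y = 500

MPS = ΔS/ΔY = (945 − 300)/(3650 − 1500) = 645/2150 = 0.3
MPC = 1 − MPS = 0.7
From S(1500) = 300: −a + 0.3(1500) = 300, so a = 450 − 300 = 150
Break-even (S = 0): Y = a/MPS = 150/0.3 = 500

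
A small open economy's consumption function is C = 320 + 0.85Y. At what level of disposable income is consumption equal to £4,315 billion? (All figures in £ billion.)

320 + 0.85Y = 4315
0.85Y = 3995, so Y = 3995/0.85 = 4700

Y = 4700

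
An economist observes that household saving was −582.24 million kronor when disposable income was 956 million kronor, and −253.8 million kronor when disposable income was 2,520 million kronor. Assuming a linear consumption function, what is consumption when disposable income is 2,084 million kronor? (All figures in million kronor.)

MPS = ΔS/ΔY = (-253.8 − (-582.24))/(2520 − 956) = 328.44/1564 = 0.21
MPC = 1 − MPS = 0.79
Autonomous saving = -582.24 − 0.21(956) = -783, so a = 783
C = 783 + 0.79(2084) = 783 + 1646.36 = 2429.36

C = 2429.36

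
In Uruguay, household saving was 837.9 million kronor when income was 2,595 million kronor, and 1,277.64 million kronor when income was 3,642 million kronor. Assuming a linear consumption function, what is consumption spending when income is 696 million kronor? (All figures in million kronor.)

C = 655.68

MPS = ΔS/ΔY = (1277.64 − 837.9)/(3642 − 2595) = 439.74/1047 = 0.42
MPC = 1 − MPS = 0.58
Autonomous saving = 837.9 − 0.42(2595) = -252, so a = 252
C = 252 + 0.58(696) = 252 + 403.68 = 655.68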